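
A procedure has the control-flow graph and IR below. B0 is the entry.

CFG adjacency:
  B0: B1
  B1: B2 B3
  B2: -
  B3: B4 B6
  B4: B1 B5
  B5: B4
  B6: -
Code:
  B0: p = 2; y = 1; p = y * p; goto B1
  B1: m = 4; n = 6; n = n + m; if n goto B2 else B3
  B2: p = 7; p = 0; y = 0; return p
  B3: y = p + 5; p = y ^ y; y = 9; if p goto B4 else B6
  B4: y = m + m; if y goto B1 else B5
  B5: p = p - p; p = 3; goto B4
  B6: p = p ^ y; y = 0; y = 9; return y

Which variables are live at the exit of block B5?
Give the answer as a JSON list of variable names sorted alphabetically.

Per-block:
  B0: {p,y} / ∅
  B1: {m,n} / ∅
  B2: {p,y} / ∅
  B3: {p,y} / {p}
  B4: {y} / {m}
  B5: {p} / {p}
  B6: {p,y} / {p,y}

Liveness:
  B0 li=∅ lo={p}
  B1 li={p} lo={m,p}
  B2 li=∅ lo=∅
  B3 li={m,p} lo={m,p,y}
  B4 li={m,p} lo={m,p}
  B5 li={m,p} lo={m,p}
  B6 li={p,y} lo=∅

live-out(B5) = ["m", "p"]

Answer: ["m", "p"]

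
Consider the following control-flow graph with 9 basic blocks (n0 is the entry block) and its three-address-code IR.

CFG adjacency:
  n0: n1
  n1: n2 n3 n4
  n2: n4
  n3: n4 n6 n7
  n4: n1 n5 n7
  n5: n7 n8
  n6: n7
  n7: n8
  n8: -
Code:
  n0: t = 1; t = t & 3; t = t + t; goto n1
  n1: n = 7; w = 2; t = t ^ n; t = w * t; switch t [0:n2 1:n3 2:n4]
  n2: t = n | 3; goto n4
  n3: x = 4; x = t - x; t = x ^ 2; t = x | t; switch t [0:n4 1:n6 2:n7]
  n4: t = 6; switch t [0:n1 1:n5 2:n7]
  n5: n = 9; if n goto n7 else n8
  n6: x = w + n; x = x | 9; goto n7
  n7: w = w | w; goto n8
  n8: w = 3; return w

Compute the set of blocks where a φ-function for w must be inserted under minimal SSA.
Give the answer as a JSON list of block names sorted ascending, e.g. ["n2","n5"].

idom tree: n1←n0 n2←n1 n3←n1 n4←n1 n5←n4 n6←n3 n7←n1 n8←n1
Dom∩ at merges:
  n1: preds {n0,n4}: {n0} ∩ {n0,n1,n4} = {n0}; idom=n0
  n4: preds {n1,n2,n3}: {n0,n1} ∩ {n0,n1,n2} ∩ {n0,n1,n3} = {n0,n1}; idom=n1
  n7: preds {n3,n4,n5,n6}: {n0,n1,n3} ∩ {n0,n1,n4} ∩ {n0,n1,n4,n5} ∩ {n0,n1,n3,n6} = {n0,n1}; idom=n1
  n8: preds {n5,n7}: {n0,n1,n4,n5} ∩ {n0,n1,n7} = {n0,n1}; idom=n1

DF derivation:
  join n1 pred n0: · stop@n0
  join n1 pred n4: n4→n1 stop@n0
  join n4 pred n1: · stop@n1
  join n4 pred n2: n2 stop@n1
  join n4 pred n3: n3 stop@n1
  join n7 pred n3: n3 stop@n1
  join n7 pred n4: n4 stop@n1
  join n7 pred n5: n5→n4 stop@n1
  join n7 pred n6: n6→n3 stop@n1
  join n8 pred n5: n5→n4 stop@n1
  join n8 pred n7: n7 stop@n1
  n0 → ∅
  n1 → {n1}
  n2 → {n4}
  n3 → {n4,n7}
  n4 → {n1,n7,n8}
  n5 → {n7,n8}
  n6 → {n7}
  n7 → {n8}
  n8 → ∅

φ for w: defs {n1,n7,n8}
  DF⁺ = {n1,n8}

Answer: ["n1", "n8"]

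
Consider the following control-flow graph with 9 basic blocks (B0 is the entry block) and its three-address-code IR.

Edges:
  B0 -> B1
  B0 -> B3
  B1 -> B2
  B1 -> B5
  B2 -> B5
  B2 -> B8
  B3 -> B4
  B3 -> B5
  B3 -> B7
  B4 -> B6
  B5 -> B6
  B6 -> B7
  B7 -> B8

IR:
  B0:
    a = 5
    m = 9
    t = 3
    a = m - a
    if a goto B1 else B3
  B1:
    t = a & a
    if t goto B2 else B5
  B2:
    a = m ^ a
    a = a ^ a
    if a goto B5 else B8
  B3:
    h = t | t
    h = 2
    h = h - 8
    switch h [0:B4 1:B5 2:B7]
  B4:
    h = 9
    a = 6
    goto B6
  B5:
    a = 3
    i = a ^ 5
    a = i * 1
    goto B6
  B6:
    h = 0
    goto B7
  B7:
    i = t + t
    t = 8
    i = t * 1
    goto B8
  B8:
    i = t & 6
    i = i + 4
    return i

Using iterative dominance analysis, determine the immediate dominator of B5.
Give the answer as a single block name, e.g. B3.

Answer: B0

Derivation:
idom tree: B1←B0 B2←B1 B3←B0 B4←B3 B5←B0 B6←B0 B7←B0 B8←B0
Join-block Dom:
  B5: preds {B1,B2,B3}: {B0,B1} ∩ {B0,B1,B2} ∩ {B0,B3} = {B0}; idom=B0
  B6: preds {B4,B5}: {B0,B3,B4} ∩ {B0,B5} = {B0}; idom=B0
  B7: preds {B3,B6}: {B0,B3} ∩ {B0,B6} = {B0}; idom=B0
  B8: preds {B2,B7}: {B0,B1,B2} ∩ {B0,B7} = {B0}; idom=B0

idom(B5) = B0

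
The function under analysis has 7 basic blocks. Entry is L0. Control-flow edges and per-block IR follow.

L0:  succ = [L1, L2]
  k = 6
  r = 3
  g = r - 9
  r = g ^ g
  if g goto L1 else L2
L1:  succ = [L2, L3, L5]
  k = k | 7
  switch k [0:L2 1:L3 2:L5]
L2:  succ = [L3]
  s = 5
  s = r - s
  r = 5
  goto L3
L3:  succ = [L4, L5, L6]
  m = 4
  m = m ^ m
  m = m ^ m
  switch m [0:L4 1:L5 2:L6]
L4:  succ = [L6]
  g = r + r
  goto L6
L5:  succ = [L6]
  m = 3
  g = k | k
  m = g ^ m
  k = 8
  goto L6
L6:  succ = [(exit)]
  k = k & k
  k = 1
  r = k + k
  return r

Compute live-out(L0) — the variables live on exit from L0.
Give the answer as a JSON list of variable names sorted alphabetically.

Block summaries:
  L0: def={g,k,r} ue=∅
  L1: def={k} ue={k}
  L2: def={r,s} ue={r}
  L3: def={m} ue=∅
  L4: def={g} ue={r}
  L5: def={g,k,m} ue={k}
  L6: def={k,r} ue={k}

Liveness:
  L0 li=∅ lo={k,r}
  L1 li={k,r} lo={k,r}
  L2 li={k,r} lo={k,r}
  L3 li={k,r} lo={k,r}
  L4 li={k,r} lo={k}
  L5 li={k} lo={k}
  L6 li={k} lo=∅

live-out(L0) = ["k", "r"]

Answer: ["k", "r"]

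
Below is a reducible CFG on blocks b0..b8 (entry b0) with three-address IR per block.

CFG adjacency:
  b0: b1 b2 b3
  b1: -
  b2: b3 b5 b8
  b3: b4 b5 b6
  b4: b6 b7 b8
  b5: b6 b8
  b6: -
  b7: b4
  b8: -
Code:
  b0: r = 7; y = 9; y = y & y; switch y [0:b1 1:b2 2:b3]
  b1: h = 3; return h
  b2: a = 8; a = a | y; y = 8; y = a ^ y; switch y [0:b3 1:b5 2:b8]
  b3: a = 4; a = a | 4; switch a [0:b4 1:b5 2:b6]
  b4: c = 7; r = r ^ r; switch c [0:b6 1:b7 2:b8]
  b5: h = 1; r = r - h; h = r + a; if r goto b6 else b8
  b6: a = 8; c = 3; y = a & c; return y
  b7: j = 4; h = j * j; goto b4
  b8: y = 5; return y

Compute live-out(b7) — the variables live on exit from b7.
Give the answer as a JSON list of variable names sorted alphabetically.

Block summaries:
  b0: {r,y} / ∅
  b1: {h} / ∅
  b2: {a,y} / {y}
  b3: {a} / ∅
  b4: {c,r} / {r}
  b5: {h,r} / {a,r}
  b6: {a,c,y} / ∅
  b7: {h,j} / ∅
  b8: {y} / ∅

Backward fixpoint:
  live b0: ∅→{r,y}
  live b1: ∅→∅
  live b2: {r,y}→{a,r}
  live b3: {r}→{a,r}
  live b4: {r}→{r}
  live b5: {a,r}→∅
  live b6: ∅→∅
  live b7: {r}→{r}
  live b8: ∅→∅

live-out(b7) = ["r"]

Answer: ["r"]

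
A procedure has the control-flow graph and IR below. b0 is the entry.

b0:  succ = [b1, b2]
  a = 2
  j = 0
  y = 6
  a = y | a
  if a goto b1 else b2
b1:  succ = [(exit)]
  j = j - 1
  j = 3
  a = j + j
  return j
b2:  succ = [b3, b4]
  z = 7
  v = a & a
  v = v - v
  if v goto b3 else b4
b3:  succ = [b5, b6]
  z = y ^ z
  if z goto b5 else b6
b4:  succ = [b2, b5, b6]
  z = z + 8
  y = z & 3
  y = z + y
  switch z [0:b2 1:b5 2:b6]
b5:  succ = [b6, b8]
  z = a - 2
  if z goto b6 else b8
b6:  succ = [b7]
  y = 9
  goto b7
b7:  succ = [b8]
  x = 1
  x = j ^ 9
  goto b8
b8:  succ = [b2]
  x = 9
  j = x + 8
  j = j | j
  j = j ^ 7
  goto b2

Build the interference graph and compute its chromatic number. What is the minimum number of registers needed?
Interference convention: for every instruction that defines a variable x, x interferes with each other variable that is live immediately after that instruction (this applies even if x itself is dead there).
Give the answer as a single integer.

Answer: 5

Working:
Block summaries:
  b0: {a,j,y} / ∅
  b1: {a,j} / {j}
  b2: {v,z} / {a}
  b3: {z} / {y,z}
  b4: {y,z} / {z}
  b5: {z} / {a}
  b6: {y} / ∅
  b7: {x} / {j}
  b8: {j,x} / ∅

Backward fixpoint:
  live b0: ∅→{a,j,y}
  live b1: {j}→∅
  live b2: {a,j,y}→{a,j,y,z}
  live b3: {a,j,y,z}→{a,j,y}
  live b4: {a,j,z}→{a,j,y}
  live b5: {a,j,y}→{a,j,y}
  live b6: {a,j}→{a,j,y}
  live b7: {a,j,y}→{a,y}
  live b8: {a,y}→{a,j,y}

Interference:
  a: {j,v,x,y,z}
  j: {a,v,x,y,z}
  v: {a,j,y,z}
  x: {a,j,y}
  y: {a,j,v,x,z}
  z: {a,j,v,y}

Colouring:
  lower bound: {a,j,v,y,z} mutually conflict ⇒ χ ≥ 5
  assign a→r0 j→r1 v→r3 x→r3 y→r2 z→r4 — no edge inside a register ⇒ χ ≤ 5
  χ = 5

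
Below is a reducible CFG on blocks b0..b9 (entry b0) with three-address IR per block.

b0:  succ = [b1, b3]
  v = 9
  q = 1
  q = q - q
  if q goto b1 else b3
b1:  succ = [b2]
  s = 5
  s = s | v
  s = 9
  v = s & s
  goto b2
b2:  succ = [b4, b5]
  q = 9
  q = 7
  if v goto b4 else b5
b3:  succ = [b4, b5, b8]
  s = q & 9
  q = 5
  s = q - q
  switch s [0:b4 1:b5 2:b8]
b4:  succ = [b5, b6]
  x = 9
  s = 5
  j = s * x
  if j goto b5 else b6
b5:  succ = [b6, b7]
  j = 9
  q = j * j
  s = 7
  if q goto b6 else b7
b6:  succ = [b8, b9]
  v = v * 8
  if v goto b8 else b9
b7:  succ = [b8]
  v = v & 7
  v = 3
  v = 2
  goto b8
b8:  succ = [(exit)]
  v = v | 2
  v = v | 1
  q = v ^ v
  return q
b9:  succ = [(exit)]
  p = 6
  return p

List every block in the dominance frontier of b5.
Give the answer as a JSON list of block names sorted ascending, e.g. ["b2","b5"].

Answer: ["b6", "b8"]

Working:
idom tree: b1←b0 b2←b1 b3←b0 b4←b0 b5←b0 b6←b0 b7←b5 b8←b0 b9←b6
Dom∩ at merges:
  b4: preds {b2,b3}: {b0,b1,b2} ∩ {b0,b3} = {b0}; idom=b0
  b5: preds {b2,b3,b4}: {b0,b1,b2} ∩ {b0,b3} ∩ {b0,b4} = {b0}; idom=b0
  b6: preds {b4,b5}: {b0,b4} ∩ {b0,b5} = {b0}; idom=b0
  b8: preds {b3,b6,b7}: {b0,b3} ∩ {b0,b6} ∩ {b0,b5,b7} = {b0}; idom=b0

Frontier:
  b4←b2: walk b2→b1 to b0
  b4←b3: walk b3 to b0
  b5←b2: walk b2→b1 to b0
  b5←b3: walk b3 to b0
  b5←b4: walk b4 to b0
  b6←b4: walk b4 to b0
  b6←b5: walk b5 to b0
  b8←b3: walk b3 to b0
  b8←b6: walk b6 to b0
  b8←b7: walk b7→b5 to b0
  DF(b0)=∅
  DF(b1)={b4,b5}
  DF(b2)={b4,b5}
  DF(b3)={b4,b5,b8}
  DF(b4)={b5,b6}
  DF(b5)={b6,b8}
  DF(b6)={b8}
  DF(b7)={b8}
  DF(b8)=∅
  DF(b9)=∅

DF(b5) = ["b6", "b8"]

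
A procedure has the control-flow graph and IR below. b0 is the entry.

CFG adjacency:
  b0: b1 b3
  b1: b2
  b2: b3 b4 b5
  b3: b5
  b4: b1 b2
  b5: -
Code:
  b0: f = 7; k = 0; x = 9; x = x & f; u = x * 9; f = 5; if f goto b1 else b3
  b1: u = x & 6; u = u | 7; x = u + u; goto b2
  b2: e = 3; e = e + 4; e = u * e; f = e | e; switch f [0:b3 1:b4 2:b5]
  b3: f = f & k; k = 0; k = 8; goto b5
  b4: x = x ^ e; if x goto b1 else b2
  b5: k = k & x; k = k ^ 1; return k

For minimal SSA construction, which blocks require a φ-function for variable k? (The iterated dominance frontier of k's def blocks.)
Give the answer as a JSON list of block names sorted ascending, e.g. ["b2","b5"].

idom tree: b1←b0 b2←b1 b3←b0 b4←b2 b5←b0
Dom∩ at merges:
  b1: preds {b0,b4}: {b0} ∩ {b0,b1,b2,b4} = {b0}; idom=b0
  b2: preds {b1,b4}: {b0,b1} ∩ {b0,b1,b2,b4} = {b0,b1}; idom=b1
  b3: preds {b0,b2}: {b0} ∩ {b0,b1,b2} = {b0}; idom=b0
  b5: preds {b2,b3}: {b0,b1,b2} ∩ {b0,b3} = {b0}; idom=b0

DF walk-up:
  join b1 pred b0: · stop@b0
  join b1 pred b4: b4→b2→b1 stop@b0
  join b2 pred b1: · stop@b1
  join b2 pred b4: b4→b2 stop@b1
  join b3 pred b0: · stop@b0
  join b3 pred b2: b2→b1 stop@b0
  join b5 pred b2: b2→b1 stop@b0
  join b5 pred b3: b3 stop@b0
  b0 → ∅
  b1 → {b1,b3,b5}
  b2 → {b1,b2,b3,b5}
  b3 → {b5}
  b4 → {b1,b2}
  b5 → ∅

φ for k: defs {b0,b3,b5}
  DF⁺ = {b5}

Answer: ["b5"]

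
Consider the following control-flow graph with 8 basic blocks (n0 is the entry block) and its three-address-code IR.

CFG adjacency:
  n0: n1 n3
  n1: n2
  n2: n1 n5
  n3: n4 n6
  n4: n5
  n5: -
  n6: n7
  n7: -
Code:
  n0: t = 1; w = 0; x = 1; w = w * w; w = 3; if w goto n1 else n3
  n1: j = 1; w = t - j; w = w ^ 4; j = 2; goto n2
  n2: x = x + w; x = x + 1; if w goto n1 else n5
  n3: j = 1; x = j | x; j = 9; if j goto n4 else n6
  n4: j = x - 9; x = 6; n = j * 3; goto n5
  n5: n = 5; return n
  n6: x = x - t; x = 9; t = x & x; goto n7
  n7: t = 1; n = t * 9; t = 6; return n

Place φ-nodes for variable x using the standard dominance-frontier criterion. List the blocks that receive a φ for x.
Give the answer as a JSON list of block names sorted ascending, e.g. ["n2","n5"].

idom tree: n1←n0 n2←n1 n3←n0 n4←n3 n5←n0 n6←n3 n7←n6
Dom at joins:
  n1: preds {n0,n2}: {n0} ∩ {n0,n1,n2} = {n0}; idom=n0
  n5: preds {n2,n4}: {n0,n1,n2} ∩ {n0,n3,n4} = {n0}; idom=n0

DF derivation:
  join n1 pred n0: · stop@n0
  join n1 pred n2: n2→n1 stop@n0
  join n5 pred n2: n2→n1 stop@n0
  join n5 pred n4: n4→n3 stop@n0
  DF(n0)=∅
  DF(n1)={n1,n5}
  DF(n2)={n1,n5}
  DF(n3)={n5}
  DF(n4)={n5}
  DF(n5)=∅
  DF(n6)=∅
  DF(n7)=∅

φ for x: defs {n0,n2,n3,n4,n6}
  DF⁺ = {n1,n5}

Answer: ["n1", "n5"]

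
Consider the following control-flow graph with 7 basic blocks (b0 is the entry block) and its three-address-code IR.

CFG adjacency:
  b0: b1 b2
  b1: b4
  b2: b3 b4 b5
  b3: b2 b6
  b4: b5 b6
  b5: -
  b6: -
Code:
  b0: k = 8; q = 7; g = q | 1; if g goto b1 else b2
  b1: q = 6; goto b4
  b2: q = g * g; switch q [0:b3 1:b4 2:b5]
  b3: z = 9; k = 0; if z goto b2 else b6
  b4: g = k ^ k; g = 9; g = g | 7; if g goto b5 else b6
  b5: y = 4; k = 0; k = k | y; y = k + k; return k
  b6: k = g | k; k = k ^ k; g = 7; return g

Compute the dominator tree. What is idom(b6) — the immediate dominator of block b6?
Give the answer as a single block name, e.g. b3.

Answer: b0

Derivation:
idom tree: b1←b0 b2←b0 b3←b2 b4←b0 b5←b0 b6←b0
Dom at joins:
  b2: preds {b0,b3}: {b0} ∩ {b0,b2,b3} = {b0}; idom=b0
  b4: preds {b1,b2}: {b0,b1} ∩ {b0,b2} = {b0}; idom=b0
  b5: preds {b2,b4}: {b0,b2} ∩ {b0,b4} = {b0}; idom=b0
  b6: preds {b3,b4}: {b0,b2,b3} ∩ {b0,b4} = {b0}; idom=b0

idom(b6) = b0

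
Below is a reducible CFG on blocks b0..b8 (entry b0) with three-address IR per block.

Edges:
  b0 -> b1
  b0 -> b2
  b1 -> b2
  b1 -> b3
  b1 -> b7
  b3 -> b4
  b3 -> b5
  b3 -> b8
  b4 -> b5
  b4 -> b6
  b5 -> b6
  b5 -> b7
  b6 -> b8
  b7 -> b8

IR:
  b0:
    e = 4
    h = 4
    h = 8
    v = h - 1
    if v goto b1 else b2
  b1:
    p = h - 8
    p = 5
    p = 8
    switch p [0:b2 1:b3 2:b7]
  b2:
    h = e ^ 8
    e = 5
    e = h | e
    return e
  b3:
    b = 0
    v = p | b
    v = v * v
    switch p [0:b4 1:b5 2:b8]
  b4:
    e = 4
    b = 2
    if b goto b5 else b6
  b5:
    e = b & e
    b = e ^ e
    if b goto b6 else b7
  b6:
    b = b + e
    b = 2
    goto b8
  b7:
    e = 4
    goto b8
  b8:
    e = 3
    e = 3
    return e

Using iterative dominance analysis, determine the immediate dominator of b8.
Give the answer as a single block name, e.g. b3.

idom tree: b1←b0 b2←b0 b3←b1 b4←b3 b5←b3 b6←b3 b7←b1 b8←b1
Dom∩ at merges:
  b2: preds {b0,b1}: {b0} ∩ {b0,b1} = {b0}; idom=b0
  b5: preds {b3,b4}: {b0,b1,b3} ∩ {b0,b1,b3,b4} = {b0,b1,b3}; idom=b3
  b6: preds {b4,b5}: {b0,b1,b3,b4} ∩ {b0,b1,b3,b5} = {b0,b1,b3}; idom=b3
  b7: preds {b1,b5}: {b0,b1} ∩ {b0,b1,b3,b5} = {b0,b1}; idom=b1
  b8: preds {b3,b6,b7}: {b0,b1,b3} ∩ {b0,b1,b3,b6} ∩ {b0,b1,b7} = {b0,b1}; idom=b1

idom(b8) = b1

Answer: b1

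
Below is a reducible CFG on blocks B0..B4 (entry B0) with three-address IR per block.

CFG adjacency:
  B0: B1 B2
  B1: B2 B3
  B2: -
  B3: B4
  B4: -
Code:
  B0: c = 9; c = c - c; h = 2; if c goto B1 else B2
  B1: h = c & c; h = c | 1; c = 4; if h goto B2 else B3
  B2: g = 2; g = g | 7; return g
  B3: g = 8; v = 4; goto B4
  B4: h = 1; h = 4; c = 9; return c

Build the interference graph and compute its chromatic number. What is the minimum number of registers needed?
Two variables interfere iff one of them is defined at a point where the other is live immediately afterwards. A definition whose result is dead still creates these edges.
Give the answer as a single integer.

Answer: 2

Working:
Block summaries:
  B0: def={c,h} ue=∅
  B1: def={c,h} ue={c}
  B2: def={g} ue=∅
  B3: def={g,v} ue=∅
  B4: def={c,h} ue=∅

Backward fixpoint:
  B0 li=∅ lo={c}
  B1 li={c} lo=∅
  B2 li=∅ lo=∅
  B3 li=∅ lo=∅
  B4 li=∅ lo=∅

Interference:
  c — {h}
  g — ∅
  h — {c}
  v — ∅

Registers:
  {c,h} pairwise interfere (2-clique) ⇒ χ ≥ 2
  2-colouring: c0={c,g,v}  c1={h}
  χ = 2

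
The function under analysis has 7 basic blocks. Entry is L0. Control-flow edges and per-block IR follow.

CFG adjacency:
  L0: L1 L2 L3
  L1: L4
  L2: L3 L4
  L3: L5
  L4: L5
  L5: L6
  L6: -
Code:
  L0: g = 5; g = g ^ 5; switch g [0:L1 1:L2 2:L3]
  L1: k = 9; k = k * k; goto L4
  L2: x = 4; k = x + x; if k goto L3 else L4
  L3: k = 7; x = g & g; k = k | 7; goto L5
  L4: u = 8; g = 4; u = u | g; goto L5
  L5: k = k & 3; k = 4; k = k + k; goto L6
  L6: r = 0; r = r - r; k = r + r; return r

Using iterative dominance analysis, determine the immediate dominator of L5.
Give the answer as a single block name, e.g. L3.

idom tree: L1←L0 L2←L0 L3←L0 L4←L0 L5←L0 L6←L5
Dom at joins:
  L3: preds {L0,L2}: {L0} ∩ {L0,L2} = {L0}; idom=L0
  L4: preds {L1,L2}: {L0,L1} ∩ {L0,L2} = {L0}; idom=L0
  L5: preds {L3,L4}: {L0,L3} ∩ {L0,L4} = {L0}; idom=L0

idom(L5) = L0

Answer: L0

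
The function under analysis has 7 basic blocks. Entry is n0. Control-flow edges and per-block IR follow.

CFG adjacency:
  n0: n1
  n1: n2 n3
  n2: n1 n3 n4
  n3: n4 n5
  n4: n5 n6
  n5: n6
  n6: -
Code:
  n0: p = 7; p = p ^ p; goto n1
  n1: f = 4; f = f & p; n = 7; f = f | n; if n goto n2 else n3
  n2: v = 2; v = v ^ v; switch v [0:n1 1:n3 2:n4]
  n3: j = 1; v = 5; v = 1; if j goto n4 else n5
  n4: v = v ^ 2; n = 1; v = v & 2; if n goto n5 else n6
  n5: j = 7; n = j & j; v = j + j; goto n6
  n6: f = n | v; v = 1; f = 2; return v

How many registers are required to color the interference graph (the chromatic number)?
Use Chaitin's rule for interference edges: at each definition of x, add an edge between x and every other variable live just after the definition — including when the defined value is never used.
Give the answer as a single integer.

Block summaries:
  n0: def={p} ue=∅
  n1: def={f,n} ue={p}
  n2: def={v} ue=∅
  n3: def={j,v} ue=∅
  n4: def={n,v} ue={v}
  n5: def={j,n,v} ue=∅
  n6: def={f,v} ue={n,v}

Liveness:
  n0 li=∅ lo={p}
  n1 li={p} lo={p}
  n2 li={p} lo={p,v}
  n3 li=∅ lo={v}
  n4 li={v} lo={n,v}
  n5 li=∅ lo={n,v}
  n6 li={n,v} lo=∅

Interfere edges:
  f: {n,p,v}
  j: {n,v}
  n: {f,j,p,v}
  p: {f,n,v}
  v: {f,j,n,p}

Colouring:
  {f,n,p,v} pairwise interfere (4-clique) ⇒ χ ≥ 4
  assign f→R2 j→R2 n→R0 p→R3 v→R1 — no edge inside a register ⇒ χ ≤ 4
  χ = 4

Answer: 4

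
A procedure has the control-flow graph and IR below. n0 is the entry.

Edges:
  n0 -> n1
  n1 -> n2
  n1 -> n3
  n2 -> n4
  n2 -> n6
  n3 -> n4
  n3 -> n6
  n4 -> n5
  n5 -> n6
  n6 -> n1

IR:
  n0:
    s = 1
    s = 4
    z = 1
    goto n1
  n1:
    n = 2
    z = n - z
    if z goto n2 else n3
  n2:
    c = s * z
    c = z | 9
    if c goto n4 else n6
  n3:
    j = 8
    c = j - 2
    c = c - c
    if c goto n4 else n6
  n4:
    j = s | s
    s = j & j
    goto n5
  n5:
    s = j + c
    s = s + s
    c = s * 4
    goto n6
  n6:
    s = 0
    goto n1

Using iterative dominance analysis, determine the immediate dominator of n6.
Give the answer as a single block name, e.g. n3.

idom tree: n1←n0 n2←n1 n3←n1 n4←n1 n5←n4 n6←n1
Join-block Dom:
  n1: preds {n0,n6}: {n0} ∩ {n0,n1,n6} = {n0}; idom=n0
  n4: preds {n2,n3}: {n0,n1,n2} ∩ {n0,n1,n3} = {n0,n1}; idom=n1
  n6: preds {n2,n3,n5}: {n0,n1,n2} ∩ {n0,n1,n3} ∩ {n0,n1,n4,n5} = {n0,n1}; idom=n1

idom(n6) = n1

Answer: n1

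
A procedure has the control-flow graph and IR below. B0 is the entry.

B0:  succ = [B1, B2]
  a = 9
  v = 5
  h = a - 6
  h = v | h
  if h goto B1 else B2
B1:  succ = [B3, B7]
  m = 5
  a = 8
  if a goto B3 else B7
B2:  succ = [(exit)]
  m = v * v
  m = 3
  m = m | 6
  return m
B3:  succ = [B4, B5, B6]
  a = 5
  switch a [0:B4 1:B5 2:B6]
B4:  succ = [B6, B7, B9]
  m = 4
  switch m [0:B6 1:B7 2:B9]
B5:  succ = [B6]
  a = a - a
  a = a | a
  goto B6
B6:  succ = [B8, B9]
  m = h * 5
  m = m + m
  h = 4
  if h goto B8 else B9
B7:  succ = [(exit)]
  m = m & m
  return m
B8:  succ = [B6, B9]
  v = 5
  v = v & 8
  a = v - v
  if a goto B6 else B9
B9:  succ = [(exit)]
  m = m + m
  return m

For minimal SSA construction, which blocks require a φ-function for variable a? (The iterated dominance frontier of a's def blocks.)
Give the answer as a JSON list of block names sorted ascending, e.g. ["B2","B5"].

idom tree: B1←B0 B2←B0 B3←B1 B4←B3 B5←B3 B6←B3 B7←B1 B8←B6 B9←B3
Dom at joins:
  B6: preds {B3,B4,B5,B8}: {B0,B1,B3} ∩ {B0,B1,B3,B4} ∩ {B0,B1,B3,B5} ∩ {B0,B1,B3,B6,B8} = {B0,B1,B3}; idom=B3
  B7: preds {B1,B4}: {B0,B1} ∩ {B0,B1,B3,B4} = {B0,B1}; idom=B1
  B9: preds {B4,B6,B8}: {B0,B1,B3,B4} ∩ {B0,B1,B3,B6} ∩ {B0,B1,B3,B6,B8} = {B0,B1,B3}; idom=B3

Frontier:
  join B6 pred B3: · stop@B3
  join B6 pred B4: B4 stop@B3
  join B6 pred B5: B5 stop@B3
  join B6 pred B8: B8→B6 stop@B3
  join B7 pred B1: · stop@B1
  join B7 pred B4: B4→B3 stop@B1
  join B9 pred B4: B4 stop@B3
  join B9 pred B6: B6 stop@B3
  join B9 pred B8: B8→B6 stop@B3
  B0: DF=∅
  B1: DF=∅
  B2: DF=∅
  B3: DF={B7}
  B4: DF={B6,B7,B9}
  B5: DF={B6}
  B6: DF={B6,B9}
  B7: DF=∅
  B8: DF={B6,B9}
  B9: DF=∅

φ for a: defs {B0,B1,B3,B5,B8}
  DF⁺ = {B6,B7,B9}

Answer: ["B6", "B7", "B9"]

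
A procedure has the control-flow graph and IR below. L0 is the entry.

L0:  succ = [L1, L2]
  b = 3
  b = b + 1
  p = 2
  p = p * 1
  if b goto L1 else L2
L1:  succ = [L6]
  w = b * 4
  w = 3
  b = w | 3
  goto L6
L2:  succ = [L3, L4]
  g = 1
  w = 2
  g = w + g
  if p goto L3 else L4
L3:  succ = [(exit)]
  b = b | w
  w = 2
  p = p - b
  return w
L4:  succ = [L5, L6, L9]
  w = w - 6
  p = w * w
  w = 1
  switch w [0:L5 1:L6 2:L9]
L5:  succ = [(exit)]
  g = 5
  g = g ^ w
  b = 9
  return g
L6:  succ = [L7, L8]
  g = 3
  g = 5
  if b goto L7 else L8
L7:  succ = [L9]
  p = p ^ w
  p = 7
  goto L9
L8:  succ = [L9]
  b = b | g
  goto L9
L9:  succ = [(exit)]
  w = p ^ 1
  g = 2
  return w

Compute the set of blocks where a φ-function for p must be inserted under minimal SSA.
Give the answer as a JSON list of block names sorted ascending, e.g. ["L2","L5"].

Answer: ["L6", "L9"]

Working:
idom tree: L1←L0 L2←L0 L3←L2 L4←L2 L5←L4 L6←L0 L7←L6 L8←L6 L9←L0
Dom∩ at merges:
  L6: preds {L1,L4}: {L0,L1} ∩ {L0,L2,L4} = {L0}; idom=L0
  L9: preds {L4,L7,L8}: {L0,L2,L4} ∩ {L0,L6,L7} ∩ {L0,L6,L8} = {L0}; idom=L0

DF walk-up:
  L6←L1: walk L1 to L0
  L6←L4: walk L4→L2 to L0
  L9←L4: walk L4→L2 to L0
  L9←L7: walk L7→L6 to L0
  L9←L8: walk L8→L6 to L0
  L0 → ∅
  L1 → {L6}
  L2 → {L6,L9}
  L3 → ∅
  L4 → {L6,L9}
  L5 → ∅
  L6 → {L9}
  L7 → {L9}
  L8 → {L9}
  L9 → ∅

φ for p: defs {L0,L3,L4,L7}
  DF⁺ = {L6,L9}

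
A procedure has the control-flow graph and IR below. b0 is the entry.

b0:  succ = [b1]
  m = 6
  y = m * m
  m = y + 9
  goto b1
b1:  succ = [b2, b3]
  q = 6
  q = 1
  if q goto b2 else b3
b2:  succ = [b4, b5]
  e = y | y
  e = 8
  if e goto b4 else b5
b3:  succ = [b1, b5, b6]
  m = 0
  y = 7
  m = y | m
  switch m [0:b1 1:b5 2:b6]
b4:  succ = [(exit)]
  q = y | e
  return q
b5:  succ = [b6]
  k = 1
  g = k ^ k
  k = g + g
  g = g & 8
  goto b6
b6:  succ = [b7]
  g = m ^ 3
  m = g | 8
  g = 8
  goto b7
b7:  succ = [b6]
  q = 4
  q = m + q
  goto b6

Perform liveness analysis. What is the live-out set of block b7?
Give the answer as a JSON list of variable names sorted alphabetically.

def/use:
  b0: {m,y} / ∅
  b1: {q} / ∅
  b2: {e} / {y}
  b3: {m,y} / ∅
  b4: {q} / {e,y}
  b5: {g,k} / ∅
  b6: {g,m} / {m}
  b7: {q} / {m}

Liveness:
  live b0: ∅→{m,y}
  live b1: {m,y}→{m,y}
  live b2: {m,y}→{e,m,y}
  live b3: ∅→{m,y}
  live b4: {e,y}→∅
  live b5: {m}→{m}
  live b6: {m}→{m}
  live b7: {m}→{m}

live-out(b7) = ["m"]

Answer: ["m"]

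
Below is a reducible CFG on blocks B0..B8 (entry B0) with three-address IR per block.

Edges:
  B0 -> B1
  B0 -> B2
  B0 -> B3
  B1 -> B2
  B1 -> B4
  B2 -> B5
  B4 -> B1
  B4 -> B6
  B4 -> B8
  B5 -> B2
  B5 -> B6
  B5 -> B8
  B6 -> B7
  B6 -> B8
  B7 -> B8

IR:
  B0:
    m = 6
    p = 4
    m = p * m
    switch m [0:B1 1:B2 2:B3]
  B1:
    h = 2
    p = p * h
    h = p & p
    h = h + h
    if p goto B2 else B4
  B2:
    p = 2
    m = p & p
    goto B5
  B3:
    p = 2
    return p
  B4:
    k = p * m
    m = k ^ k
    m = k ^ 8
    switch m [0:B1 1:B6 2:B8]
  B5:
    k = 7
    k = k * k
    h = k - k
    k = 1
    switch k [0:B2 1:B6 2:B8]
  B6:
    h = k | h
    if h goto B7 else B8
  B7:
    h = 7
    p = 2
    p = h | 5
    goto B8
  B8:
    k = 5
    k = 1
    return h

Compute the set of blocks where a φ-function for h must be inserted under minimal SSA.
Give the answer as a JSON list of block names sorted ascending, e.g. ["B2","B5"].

idom tree: B1←B0 B2←B0 B3←B0 B4←B1 B5←B2 B6←B0 B7←B6 B8←B0
Dom at joins:
  B1: preds {B0,B4}: {B0} ∩ {B0,B1,B4} = {B0}; idom=B0
  B2: preds {B0,B1,B5}: {B0} ∩ {B0,B1} ∩ {B0,B2,B5} = {B0}; idom=B0
  B6: preds {B4,B5}: {B0,B1,B4} ∩ {B0,B2,B5} = {B0}; idom=B0
  B8: preds {B4,B5,B6,B7}: {B0,B1,B4} ∩ {B0,B2,B5} ∩ {B0,B6} ∩ {B0,B6,B7} = {B0}; idom=B0

DF derivation:
  B1←B0: walk · to B0
  B1←B4: walk B4→B1 to B0
  B2←B0: walk · to B0
  B2←B1: walk B1 to B0
  B2←B5: walk B5→B2 to B0
  B6←B4: walk B4→B1 to B0
  B6←B5: walk B5→B2 to B0
  B8←B4: walk B4→B1 to B0
  B8←B5: walk B5→B2 to B0
  B8←B6: walk B6 to B0
  B8←B7: walk B7→B6 to B0
  B0: DF=∅
  B1: DF={B1,B2,B6,B8}
  B2: DF={B2,B6,B8}
  B3: DF=∅
  B4: DF={B1,B6,B8}
  B5: DF={B2,B6,B8}
  B6: DF={B8}
  B7: DF={B8}
  B8: DF=∅

φ for h: defs {B1,B5,B6,B7}
  DF⁺ = {B1,B2,B6,B8}

Answer: ["B1", "B2", "B6", "B8"]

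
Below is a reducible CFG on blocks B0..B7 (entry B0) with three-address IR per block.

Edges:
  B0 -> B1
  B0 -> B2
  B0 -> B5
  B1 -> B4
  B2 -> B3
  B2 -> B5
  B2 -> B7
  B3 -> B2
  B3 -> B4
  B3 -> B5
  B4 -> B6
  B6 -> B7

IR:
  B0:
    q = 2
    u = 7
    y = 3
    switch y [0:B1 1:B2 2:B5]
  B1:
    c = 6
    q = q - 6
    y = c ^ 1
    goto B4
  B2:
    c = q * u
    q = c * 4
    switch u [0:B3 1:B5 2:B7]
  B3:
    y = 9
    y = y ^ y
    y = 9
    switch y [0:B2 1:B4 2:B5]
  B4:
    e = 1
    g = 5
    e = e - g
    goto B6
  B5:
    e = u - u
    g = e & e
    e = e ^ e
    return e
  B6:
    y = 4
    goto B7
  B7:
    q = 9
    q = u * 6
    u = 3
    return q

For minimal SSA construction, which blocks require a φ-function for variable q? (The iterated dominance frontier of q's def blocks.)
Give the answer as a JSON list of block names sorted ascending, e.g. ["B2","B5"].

idom tree: B1←B0 B2←B0 B3←B2 B4←B0 B5←B0 B6←B4 B7←B0
Dom∩ at merges:
  B2: preds {B0,B3}: {B0} ∩ {B0,B2,B3} = {B0}; idom=B0
  B4: preds {B1,B3}: {B0,B1} ∩ {B0,B2,B3} = {B0}; idom=B0
  B5: preds {B0,B2,B3}: {B0} ∩ {B0,B2} ∩ {B0,B2,B3} = {B0}; idom=B0
  B7: preds {B2,B6}: {B0,B2} ∩ {B0,B4,B6} = {B0}; idom=B0

DF walk-up:
  B2←B0: walk · to B0
  B2←B3: walk B3→B2 to B0
  B4←B1: walk B1 to B0
  B4←B3: walk B3→B2 to B0
  B5←B0: walk · to B0
  B5←B2: walk B2 to B0
  B5←B3: walk B3→B2 to B0
  B7←B2: walk B2 to B0
  B7←B6: walk B6→B4 to B0
  B0 → ∅
  B1 → {B4}
  B2 → {B2,B4,B5,B7}
  B3 → {B2,B4,B5}
  B4 → {B7}
  B5 → ∅
  B6 → {B7}
  B7 → ∅

φ for q: defs {B0,B1,B2,B7}
  DF⁺ = {B2,B4,B5,B7}

Answer: ["B2", "B4", "B5", "B7"]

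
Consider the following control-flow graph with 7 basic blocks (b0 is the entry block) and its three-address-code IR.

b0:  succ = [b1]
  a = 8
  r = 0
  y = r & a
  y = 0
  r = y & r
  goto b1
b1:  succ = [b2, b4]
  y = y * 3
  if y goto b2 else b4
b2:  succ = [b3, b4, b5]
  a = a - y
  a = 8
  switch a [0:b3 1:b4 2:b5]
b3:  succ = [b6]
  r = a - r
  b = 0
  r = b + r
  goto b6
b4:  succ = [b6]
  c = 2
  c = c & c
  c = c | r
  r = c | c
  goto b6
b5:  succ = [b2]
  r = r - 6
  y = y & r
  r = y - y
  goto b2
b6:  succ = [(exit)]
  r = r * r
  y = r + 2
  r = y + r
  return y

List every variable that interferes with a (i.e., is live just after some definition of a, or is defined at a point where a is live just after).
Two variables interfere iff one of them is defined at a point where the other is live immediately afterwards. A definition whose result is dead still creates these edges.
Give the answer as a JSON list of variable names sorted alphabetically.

Answer: ["r", "y"]

Analysis:
Block summaries:
  b0 def {a,r,y} use ∅
  b1 def {y} use {y}
  b2 def {a} use {a,y}
  b3 def {b,r} use {a,r}
  b4 def {c,r} use {r}
  b5 def {r,y} use {r,y}
  b6 def {r,y} use {r}

Live sets:
  live b0: ∅→{a,r,y}
  live b1: {a,r,y}→{a,r,y}
  live b2: {a,r,y}→{a,r,y}
  live b3: {a,r}→{r}
  live b4: {r}→{r}
  live b5: {a,r,y}→{a,r,y}
  live b6: {r}→∅

Interference:
  a: {r,y}
  b: {r}
  c: {r}
  r: {a,b,c,y}
  y: {a,r}

N(a) = ["r", "y"]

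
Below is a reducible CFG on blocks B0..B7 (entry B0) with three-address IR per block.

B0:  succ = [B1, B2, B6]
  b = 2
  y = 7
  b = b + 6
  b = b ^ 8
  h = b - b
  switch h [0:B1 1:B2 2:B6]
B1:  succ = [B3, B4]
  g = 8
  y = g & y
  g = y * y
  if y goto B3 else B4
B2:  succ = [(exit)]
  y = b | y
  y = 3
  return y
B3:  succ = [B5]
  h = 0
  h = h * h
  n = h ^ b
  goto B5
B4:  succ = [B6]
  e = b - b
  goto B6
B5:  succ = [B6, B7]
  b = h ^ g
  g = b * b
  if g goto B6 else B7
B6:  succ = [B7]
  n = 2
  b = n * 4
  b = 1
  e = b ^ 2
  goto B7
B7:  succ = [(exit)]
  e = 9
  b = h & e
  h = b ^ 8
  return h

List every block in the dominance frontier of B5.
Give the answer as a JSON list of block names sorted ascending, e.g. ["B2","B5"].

idom tree: B1←B0 B2←B0 B3←B1 B4←B1 B5←B3 B6←B0 B7←B0
Dom∩ at merges:
  B6: preds {B0,B4,B5}: {B0} ∩ {B0,B1,B4} ∩ {B0,B1,B3,B5} = {B0}; idom=B0
  B7: preds {B5,B6}: {B0,B1,B3,B5} ∩ {B0,B6} = {B0}; idom=B0

DF walk-up:
  B6←B0: walk · to B0
  B6←B4: walk B4→B1 to B0
  B6←B5: walk B5→B3→B1 to B0
  B7←B5: walk B5→B3→B1 to B0
  B7←B6: walk B6 to B0
  B0: DF=∅
  B1: DF={B6,B7}
  B2: DF=∅
  B3: DF={B6,B7}
  B4: DF={B6}
  B5: DF={B6,B7}
  B6: DF={B7}
  B7: DF=∅

DF(B5) = ["B6", "B7"]

Answer: ["B6", "B7"]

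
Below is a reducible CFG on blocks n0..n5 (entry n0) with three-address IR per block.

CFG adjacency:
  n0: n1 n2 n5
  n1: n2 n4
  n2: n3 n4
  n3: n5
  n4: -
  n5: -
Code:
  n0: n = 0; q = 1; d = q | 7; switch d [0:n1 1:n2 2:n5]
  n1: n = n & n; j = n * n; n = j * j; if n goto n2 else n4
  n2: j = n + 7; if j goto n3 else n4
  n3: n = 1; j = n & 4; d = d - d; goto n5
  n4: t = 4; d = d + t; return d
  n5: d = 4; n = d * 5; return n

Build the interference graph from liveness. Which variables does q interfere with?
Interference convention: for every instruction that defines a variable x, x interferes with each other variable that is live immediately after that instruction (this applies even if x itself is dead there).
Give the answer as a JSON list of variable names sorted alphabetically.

Answer: ["n"]

Derivation:
Block summaries:
  n0: def={d,n,q} ue=∅
  n1: def={j,n} ue={n}
  n2: def={j} ue={n}
  n3: def={d,j,n} ue={d}
  n4: def={d,t} ue={d}
  n5: def={d,n} ue=∅

Live sets:
  n0: in=∅ out={d,n}
  n1: in={d,n} out={d,n}
  n2: in={d,n} out={d}
  n3: in={d} out=∅
  n4: in={d} out=∅
  n5: in=∅ out=∅

Interfere edges:
  d↔{j,n,t}
  j↔{d}
  n↔{d,q}
  q↔{n}
  t↔{d}

N(q) = ["n"]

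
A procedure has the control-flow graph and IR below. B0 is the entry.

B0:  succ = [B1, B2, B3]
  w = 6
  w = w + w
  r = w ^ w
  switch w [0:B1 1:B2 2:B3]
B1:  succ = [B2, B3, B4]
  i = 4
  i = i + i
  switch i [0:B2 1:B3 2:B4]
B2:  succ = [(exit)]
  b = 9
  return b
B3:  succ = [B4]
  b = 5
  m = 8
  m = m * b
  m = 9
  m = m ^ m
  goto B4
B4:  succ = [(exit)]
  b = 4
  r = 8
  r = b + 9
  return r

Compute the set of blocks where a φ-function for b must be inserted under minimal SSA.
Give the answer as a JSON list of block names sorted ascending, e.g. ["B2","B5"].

idom tree: B1←B0 B2←B0 B3←B0 B4←B0
Dom∩ at merges:
  B2: preds {B0,B1}: {B0} ∩ {B0,B1} = {B0}; idom=B0
  B3: preds {B0,B1}: {B0} ∩ {B0,B1} = {B0}; idom=B0
  B4: preds {B1,B3}: {B0,B1} ∩ {B0,B3} = {B0}; idom=B0

DF walk-up:
  join B2 pred B0: · stop@B0
  join B2 pred B1: B1 stop@B0
  join B3 pred B0: · stop@B0
  join B3 pred B1: B1 stop@B0
  join B4 pred B1: B1 stop@B0
  join B4 pred B3: B3 stop@B0
  B0 → ∅
  B1 → {B2,B3,B4}
  B2 → ∅
  B3 → {B4}
  B4 → ∅

φ for b: defs {B2,B3,B4}
  DF⁺ = {B4}

Answer: ["B4"]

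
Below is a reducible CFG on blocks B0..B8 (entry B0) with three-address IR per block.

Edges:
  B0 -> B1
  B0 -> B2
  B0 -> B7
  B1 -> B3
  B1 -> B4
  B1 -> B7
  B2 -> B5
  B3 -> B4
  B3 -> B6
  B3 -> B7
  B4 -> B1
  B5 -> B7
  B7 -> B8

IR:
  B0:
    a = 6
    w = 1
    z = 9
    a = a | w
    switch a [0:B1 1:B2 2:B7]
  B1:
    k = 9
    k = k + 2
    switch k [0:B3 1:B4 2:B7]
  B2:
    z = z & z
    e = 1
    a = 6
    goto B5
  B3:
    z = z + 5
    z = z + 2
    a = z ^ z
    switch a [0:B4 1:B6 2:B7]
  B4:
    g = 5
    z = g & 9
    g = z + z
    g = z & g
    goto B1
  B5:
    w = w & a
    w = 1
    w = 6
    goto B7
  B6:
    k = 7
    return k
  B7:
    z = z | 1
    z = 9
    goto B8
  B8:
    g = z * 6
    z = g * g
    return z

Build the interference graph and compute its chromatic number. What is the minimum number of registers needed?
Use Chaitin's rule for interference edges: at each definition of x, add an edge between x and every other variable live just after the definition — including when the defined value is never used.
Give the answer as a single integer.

Block summaries:
  B0 def {a,w,z} use ∅
  B1 def {k} use ∅
  B2 def {a,e,z} use {z}
  B3 def {a,z} use {z}
  B4 def {g,z} use ∅
  B5 def {w} use {a,w}
  B6 def {k} use ∅
  B7 def {z} use {z}
  B8 def {g,z} use {z}

Liveness:
  live B0: ∅→{w,z}
  live B1: {z}→{z}
  live B2: {w,z}→{a,w,z}
  live B3: {z}→{z}
  live B4: ∅→{z}
  live B5: {a,w,z}→{z}
  live B6: ∅→∅
  live B7: {z}→{z}
  live B8: {z}→∅

Conflict graph:
  a: {w,z}
  e: {w,z}
  g: {z}
  k: {z}
  w: {a,e,z}
  z: {a,e,g,k,w}

Colouring:
  clique {a,w,z} ⇒ need ≥ 3
  assign a→r2 e→r2 g→r1 k→r1 w→r1 z→r0 — no edge inside a register ⇒ χ ≤ 3
  χ = 3

Answer: 3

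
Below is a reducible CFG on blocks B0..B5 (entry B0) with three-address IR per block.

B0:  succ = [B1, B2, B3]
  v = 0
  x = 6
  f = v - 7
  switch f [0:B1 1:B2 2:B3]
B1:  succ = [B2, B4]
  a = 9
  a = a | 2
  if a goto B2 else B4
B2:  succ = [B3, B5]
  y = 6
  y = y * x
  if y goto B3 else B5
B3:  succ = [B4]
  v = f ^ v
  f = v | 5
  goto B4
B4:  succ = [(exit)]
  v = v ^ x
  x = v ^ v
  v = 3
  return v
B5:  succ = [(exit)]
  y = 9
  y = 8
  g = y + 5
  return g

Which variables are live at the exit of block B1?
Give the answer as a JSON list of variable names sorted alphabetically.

Answer: ["f", "v", "x"]

Analysis:
Per-block:
  B0: def={f,v,x} ue=∅
  B1: def={a} ue=∅
  B2: def={y} ue={x}
  B3: def={f,v} ue={f,v}
  B4: def={v,x} ue={v,x}
  B5: def={g,y} ue=∅

Backward fixpoint:
  B0: in=∅ out={f,v,x}
  B1: in={f,v,x} out={f,v,x}
  B2: in={f,v,x} out={f,v,x}
  B3: in={f,v,x} out={v,x}
  B4: in={v,x} out=∅
  B5: in=∅ out=∅

live-out(B1) = ["f", "v", "x"]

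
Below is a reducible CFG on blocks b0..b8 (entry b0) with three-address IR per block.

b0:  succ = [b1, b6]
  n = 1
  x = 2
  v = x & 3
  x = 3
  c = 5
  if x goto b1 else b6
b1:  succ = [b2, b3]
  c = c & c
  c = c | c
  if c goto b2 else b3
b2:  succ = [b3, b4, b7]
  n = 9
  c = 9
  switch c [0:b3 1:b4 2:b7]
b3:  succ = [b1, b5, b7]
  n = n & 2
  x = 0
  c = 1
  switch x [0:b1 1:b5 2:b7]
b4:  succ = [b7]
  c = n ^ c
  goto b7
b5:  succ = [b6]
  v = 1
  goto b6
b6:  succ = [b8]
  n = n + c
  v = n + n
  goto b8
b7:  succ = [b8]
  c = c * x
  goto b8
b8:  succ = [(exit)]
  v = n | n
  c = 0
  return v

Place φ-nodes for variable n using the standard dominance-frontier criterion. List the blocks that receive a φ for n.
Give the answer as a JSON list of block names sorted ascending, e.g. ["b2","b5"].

idom tree: b1←b0 b2←b1 b3←b1 b4←b2 b5←b3 b6←b0 b7←b1 b8←b0
Dom∩ at merges:
  b1: preds {b0,b3}: {b0} ∩ {b0,b1,b3} = {b0}; idom=b0
  b3: preds {b1,b2}: {b0,b1} ∩ {b0,b1,b2} = {b0,b1}; idom=b1
  b6: preds {b0,b5}: {b0} ∩ {b0,b1,b3,b5} = {b0}; idom=b0
  b7: preds {b2,b3,b4}: {b0,b1,b2} ∩ {b0,b1,b3} ∩ {b0,b1,b2,b4} = {b0,b1}; idom=b1
  b8: preds {b6,b7}: {b0,b6} ∩ {b0,b1,b7} = {b0}; idom=b0

Frontier:
  join b1 pred b0: · stop@b0
  join b1 pred b3: b3→b1 stop@b0
  join b3 pred b1: · stop@b1
  join b3 pred b2: b2 stop@b1
  join b6 pred b0: · stop@b0
  join b6 pred b5: b5→b3→b1 stop@b0
  join b7 pred b2: b2 stop@b1
  join b7 pred b3: b3 stop@b1
  join b7 pred b4: b4→b2 stop@b1
  join b8 pred b6: b6 stop@b0
  join b8 pred b7: b7→b1 stop@b0
  b0: DF=∅
  b1: DF={b1,b6,b8}
  b2: DF={b3,b7}
  b3: DF={b1,b6,b7}
  b4: DF={b7}
  b5: DF={b6}
  b6: DF={b8}
  b7: DF={b8}
  b8: DF=∅

φ for n: defs {b0,b2,b3,b6}
  DF⁺ = {b1,b3,b6,b7,b8}

Answer: ["b1", "b3", "b6", "b7", "b8"]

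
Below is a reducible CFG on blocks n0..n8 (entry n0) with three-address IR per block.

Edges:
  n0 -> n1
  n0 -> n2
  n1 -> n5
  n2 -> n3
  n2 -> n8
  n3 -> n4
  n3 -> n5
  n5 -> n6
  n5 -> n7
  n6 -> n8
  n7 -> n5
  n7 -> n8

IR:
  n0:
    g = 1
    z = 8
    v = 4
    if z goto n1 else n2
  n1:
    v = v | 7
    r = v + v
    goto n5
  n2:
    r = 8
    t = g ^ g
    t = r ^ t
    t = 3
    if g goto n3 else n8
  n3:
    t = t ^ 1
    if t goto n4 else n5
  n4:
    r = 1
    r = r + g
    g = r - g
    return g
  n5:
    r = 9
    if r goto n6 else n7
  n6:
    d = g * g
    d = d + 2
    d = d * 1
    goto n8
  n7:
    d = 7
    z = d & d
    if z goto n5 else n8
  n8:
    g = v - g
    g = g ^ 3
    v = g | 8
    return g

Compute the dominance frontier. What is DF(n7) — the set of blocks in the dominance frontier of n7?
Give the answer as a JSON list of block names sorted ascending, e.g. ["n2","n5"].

idom tree: n1←n0 n2←n0 n3←n2 n4←n3 n5←n0 n6←n5 n7←n5 n8←n0
Dom at joins:
  n5: preds {n1,n3,n7}: {n0,n1} ∩ {n0,n2,n3} ∩ {n0,n5,n7} = {n0}; idom=n0
  n8: preds {n2,n6,n7}: {n0,n2} ∩ {n0,n5,n6} ∩ {n0,n5,n7} = {n0}; idom=n0

DF derivation:
  join n5 pred n1: n1 stop@n0
  join n5 pred n3: n3→n2 stop@n0
  join n5 pred n7: n7→n5 stop@n0
  join n8 pred n2: n2 stop@n0
  join n8 pred n6: n6→n5 stop@n0
  join n8 pred n7: n7→n5 stop@n0
  n0 → ∅
  n1 → {n5}
  n2 → {n5,n8}
  n3 → {n5}
  n4 → ∅
  n5 → {n5,n8}
  n6 → {n8}
  n7 → {n5,n8}
  n8 → ∅

DF(n7) = ["n5", "n8"]

Answer: ["n5", "n8"]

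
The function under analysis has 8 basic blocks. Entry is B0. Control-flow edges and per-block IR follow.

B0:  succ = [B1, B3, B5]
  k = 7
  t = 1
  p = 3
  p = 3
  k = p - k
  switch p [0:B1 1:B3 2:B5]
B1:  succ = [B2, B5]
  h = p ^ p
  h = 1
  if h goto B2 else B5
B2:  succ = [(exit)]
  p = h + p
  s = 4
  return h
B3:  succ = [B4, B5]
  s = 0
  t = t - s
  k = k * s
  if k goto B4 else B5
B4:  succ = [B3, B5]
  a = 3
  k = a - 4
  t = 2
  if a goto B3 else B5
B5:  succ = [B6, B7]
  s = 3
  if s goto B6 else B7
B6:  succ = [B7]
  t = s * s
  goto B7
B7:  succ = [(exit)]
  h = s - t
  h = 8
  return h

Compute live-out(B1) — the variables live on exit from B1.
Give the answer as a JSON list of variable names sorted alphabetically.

Block summaries:
  B0 def {k,p,t} use ∅
  B1 def {h} use {p}
  B2 def {p,s} use {h,p}
  B3 def {k,s,t} use {k,t}
  B4 def {a,k,t} use ∅
  B5 def {s} use ∅
  B6 def {t} use {s}
  B7 def {h} use {s,t}

Backward fixpoint:
  live B0: ∅→{k,p,t}
  live B1: {p,t}→{h,p,t}
  live B2: {h,p}→∅
  live B3: {k,t}→{t}
  live B4: ∅→{k,t}
  live B5: {t}→{s,t}
  live B6: {s}→{s,t}
  live B7: {s,t}→∅

live-out(B1) = ["h", "p", "t"]

Answer: ["h", "p", "t"]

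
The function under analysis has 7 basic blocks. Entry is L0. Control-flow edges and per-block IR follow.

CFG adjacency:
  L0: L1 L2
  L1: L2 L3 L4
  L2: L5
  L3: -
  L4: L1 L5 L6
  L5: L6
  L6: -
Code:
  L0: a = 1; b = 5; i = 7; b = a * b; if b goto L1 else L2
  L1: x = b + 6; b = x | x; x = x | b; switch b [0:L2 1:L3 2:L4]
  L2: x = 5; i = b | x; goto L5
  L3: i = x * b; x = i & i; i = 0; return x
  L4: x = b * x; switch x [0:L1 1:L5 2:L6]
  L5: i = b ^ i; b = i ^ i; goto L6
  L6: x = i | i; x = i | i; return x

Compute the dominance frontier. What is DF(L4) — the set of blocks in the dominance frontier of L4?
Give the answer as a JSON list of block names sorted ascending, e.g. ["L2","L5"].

idom tree: L1←L0 L2←L0 L3←L1 L4←L1 L5←L0 L6←L0
Dom∩ at merges:
  L1: preds {L0,L4}: {L0} ∩ {L0,L1,L4} = {L0}; idom=L0
  L2: preds {L0,L1}: {L0} ∩ {L0,L1} = {L0}; idom=L0
  L5: preds {L2,L4}: {L0,L2} ∩ {L0,L1,L4} = {L0}; idom=L0
  L6: preds {L4,L5}: {L0,L1,L4} ∩ {L0,L5} = {L0}; idom=L0

DF derivation:
  join L1 pred L0: · stop@L0
  join L1 pred L4: L4→L1 stop@L0
  join L2 pred L0: · stop@L0
  join L2 pred L1: L1 stop@L0
  join L5 pred L2: L2 stop@L0
  join L5 pred L4: L4→L1 stop@L0
  join L6 pred L4: L4→L1 stop@L0
  join L6 pred L5: L5 stop@L0
  L0 → ∅
  L1 → {L1,L2,L5,L6}
  L2 → {L5}
  L3 → ∅
  L4 → {L1,L5,L6}
  L5 → {L6}
  L6 → ∅

DF(L4) = ["L1", "L5", "L6"]

Answer: ["L1", "L5", "L6"]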